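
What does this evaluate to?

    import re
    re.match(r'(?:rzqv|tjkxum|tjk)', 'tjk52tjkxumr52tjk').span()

(0, 3)

With `match`, the pattern is implicitly anchored at the beginning.
The match spans [0:3] → 'tjk'.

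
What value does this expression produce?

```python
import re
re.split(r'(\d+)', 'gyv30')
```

['gyv', '30', '']

`re.split` interleaves the captured-group text with the surrounding fragments.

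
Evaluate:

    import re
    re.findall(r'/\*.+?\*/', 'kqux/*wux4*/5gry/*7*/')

['/*wux4*/', '/*7*/']

`findall` yields the raw match text (2 of them) because the pattern has no groups.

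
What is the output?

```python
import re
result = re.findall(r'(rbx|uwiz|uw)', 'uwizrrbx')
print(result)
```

Alternation tries branches left to right and keeps the first one that lets the overall match succeed at that position.
Walking the string: at [0:4] match 'uwiz', group 1 = 'uwiz'; at [5:8] match 'rbx', group 1 = 'rbx'.
Because there's exactly one group, `findall` drops the full match and keeps group 1 from each hit.

['uwiz', 'rbx']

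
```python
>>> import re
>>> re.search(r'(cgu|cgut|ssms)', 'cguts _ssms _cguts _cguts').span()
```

Alternation tries branches left to right and keeps the first one that lets the overall match succeed at that position.
`search` walks the string left to right and returns the first match it finds.
The match spans [0:3] → 'cgu'.
Captured: group 1 = 'cgu'.

(0, 3)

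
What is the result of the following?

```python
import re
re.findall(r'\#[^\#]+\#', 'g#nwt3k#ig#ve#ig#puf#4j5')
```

Since nothing is captured, `findall` lists the 3 matched substrings directly.

['#nwt3k#', '#ve#', '#puf#']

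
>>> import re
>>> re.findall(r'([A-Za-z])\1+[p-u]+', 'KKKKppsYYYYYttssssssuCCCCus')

`\1` is not a pattern — it's the concrete string captured by group 1, re-applied verbatim.
`findall` collects group 1 from each match (3 total).

['K', 'Y', 'C']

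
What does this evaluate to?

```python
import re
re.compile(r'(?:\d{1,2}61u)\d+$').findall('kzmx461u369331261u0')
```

This matches 1 to 2 of a digit, then the literal '61u' (non-capturing group); then one or more of a digit; then anchored at the end.
Walking the string: at [13:19] → '1261u0'.
Since nothing is captured, `findall` lists the 1 matched substring directly.

['1261u0']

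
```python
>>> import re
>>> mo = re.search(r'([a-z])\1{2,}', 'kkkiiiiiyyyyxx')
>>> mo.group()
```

The backreference `\1` re-matches whatever the first group consumed, character for character.
`re.search` tries every starting position until one works.
The match spans [0:3] → 'kkk'.
Captured: group 1 = 'k'.

'kkk'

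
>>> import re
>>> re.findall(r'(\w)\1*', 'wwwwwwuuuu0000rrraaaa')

['w', 'u', '0', 'r', 'a']

A backreference is literal: `\1` must see the identical characters the first group matched.
With a single group, `findall` returns only what that group captured — 5 items.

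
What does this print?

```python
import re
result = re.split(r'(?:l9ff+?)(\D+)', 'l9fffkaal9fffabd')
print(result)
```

['', 'fkaal', '9fffabd']

The group in the pattern means `split` returns the separators' captures alongside the pieces.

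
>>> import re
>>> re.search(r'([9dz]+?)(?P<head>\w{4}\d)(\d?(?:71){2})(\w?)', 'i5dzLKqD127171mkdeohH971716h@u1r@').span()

(2, 15)

The pattern matches one or more of one of [9dz] (lazy) (captured); then exactly 4 of a word character, then a digit (captured as 'head'); then optionally a digit, then the literal '71' repeated 2 times (captured); then optionally a word character (captured).
The match spans [2:15] → 'dzLKqD127171m'.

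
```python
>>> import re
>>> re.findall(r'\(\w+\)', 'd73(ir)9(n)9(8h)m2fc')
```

['(ir)', '(n)', '(8h)']

Matches: at [3:7] → '(ir)'; at [8:11] → '(n)'; at [12:16] → '(8h)'.
With no groups in the pattern, `findall` gives back each whole match — 3 here.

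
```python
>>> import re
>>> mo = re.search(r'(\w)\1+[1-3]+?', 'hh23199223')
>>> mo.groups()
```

('h',)

The match spans [0:3] → 'hh2'.
Captured: group 1 = 'h'.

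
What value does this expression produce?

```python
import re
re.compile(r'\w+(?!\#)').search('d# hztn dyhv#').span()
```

(3, 7)

A negative assertion filters positions out without eating any characters.
The match spans [3:7] → 'hztn'.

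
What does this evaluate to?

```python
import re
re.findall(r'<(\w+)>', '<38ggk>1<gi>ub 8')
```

['38ggk', 'gi']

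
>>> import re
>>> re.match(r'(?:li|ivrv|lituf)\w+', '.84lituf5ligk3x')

`re.match` only tries the pattern at the start of the string.
Here the string doesn't start with a match, so the call returns None.

None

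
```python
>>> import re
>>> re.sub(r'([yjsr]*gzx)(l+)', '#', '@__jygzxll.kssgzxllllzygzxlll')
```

'@__#.k#z#'

This matches zero or more of one of [yjsr], then the literal 'gzx' (captured); then one or more of a literal 'l' (captured).
Every occurrence is swapped for '#'.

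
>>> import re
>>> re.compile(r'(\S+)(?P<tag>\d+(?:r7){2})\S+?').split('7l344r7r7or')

With the lazy modifier that quantifier settles for the fewest repetitions that let the rest of the pattern succeed (the atoms after it are unaffected and can still be greedy).
Because the pattern has a capturing group, `split` also inserts each captured text between the pieces.

['', '7l34', '4r7r7', 'r']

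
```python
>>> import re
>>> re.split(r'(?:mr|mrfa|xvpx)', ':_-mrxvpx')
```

[':_-', '', '']

Matches to split on: at [3:5] → 'mr'; at [5:9] → 'xvpx'.
Splitting on the pattern gives 3 pieces.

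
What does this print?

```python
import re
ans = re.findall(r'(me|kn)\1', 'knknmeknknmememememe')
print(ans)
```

['kn', 'kn', 'me', 'me']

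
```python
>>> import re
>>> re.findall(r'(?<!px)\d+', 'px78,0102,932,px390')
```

['8', '0102', '932', '90']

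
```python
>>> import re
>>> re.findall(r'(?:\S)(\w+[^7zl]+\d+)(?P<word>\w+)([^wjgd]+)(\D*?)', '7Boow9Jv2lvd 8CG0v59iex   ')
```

This matches a non-whitespace character (non-capturing group); then one or more of a word character, then one or more of any character except [7zl], then one or more of a digit (captured); then one or more of a word character (captured as 'word'); then one or more of any character except [wjgd] (captured); then zero or more of a non-digit (lazy) (captured).
Scanning left to right: at [0:26] match '7Boow9Jv2lvd 8CG0v59iex   ', groups = ('Boow9Jv2lvd 8CG0v59', 'iex', '   ', '').
4 groups means the one result is a tuple of 4 captured strings — 1 here.

[('Boow9Jv2lvd 8CG0v59', 'iex', '   ', '')]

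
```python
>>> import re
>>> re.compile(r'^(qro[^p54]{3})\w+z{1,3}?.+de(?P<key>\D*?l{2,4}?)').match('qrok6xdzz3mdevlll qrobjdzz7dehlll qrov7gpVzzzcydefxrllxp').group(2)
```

'fxrll'

The match spans [0:54] → 'qrok6xdzz3mdevlll qrobjdzz7dehlll qrov7gpVzzzcydefxrll'.
Captured: group 1 = 'qrok6x', group 2 = 'fxrll'.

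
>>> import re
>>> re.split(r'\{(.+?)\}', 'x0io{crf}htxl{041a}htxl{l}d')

['x0io', 'crf', 'htxl', '041a', 'htxl', 'l', 'd']

With a capturing group present, the delimiter's captured portion is kept in the result list.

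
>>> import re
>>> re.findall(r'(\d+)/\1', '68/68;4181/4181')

['68', '4181']

A backreference is literal: `\1` must see the identical characters the first group matched.
Matches: at [0:5] match '68/68', group 1 = '68'; at [6:15] match '4181/4181', group 1 = '4181'.
With a single group, `findall` returns only what that group captured — 2 items.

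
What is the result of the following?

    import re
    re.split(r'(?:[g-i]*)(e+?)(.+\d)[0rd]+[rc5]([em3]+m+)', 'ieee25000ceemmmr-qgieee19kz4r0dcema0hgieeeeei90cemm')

['', 'e', 'ee25000ceemmmr-qgieee19kz4r0dcema0hgieeeeei9', 'emm', '']

The pattern matches zero or more of a character in [g-i] (non-capturing group); then one or more of a literal 'e' (lazy) (captured); then one or more of any character, then a digit (captured); then one or more of one of [0rd], then one of [rc5]; then one or more of one of [em3], then one or more of a literal 'm' (captured).
A `+?`/`*?`/`{m,n}?` starts at its minimum and grows only as far as needed for what follows to match.
Matches to split on: at [0:51] → 'ieee25000ceemmmr-qgieee19kz4r0dcema0hgieeeeei90cemm'.
Because the pattern has a capturing group, `split` also inserts each captured text between the pieces.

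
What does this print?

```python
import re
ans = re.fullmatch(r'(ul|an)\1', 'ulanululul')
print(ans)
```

None

`re.fullmatch` requires the pattern to consume the entire string.
Here the string isn't matched end-to-end, so the call returns None.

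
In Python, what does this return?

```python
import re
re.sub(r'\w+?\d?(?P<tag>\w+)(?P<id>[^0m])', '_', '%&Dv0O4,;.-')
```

The pattern matches one or more of a word character (lazy), then optionally a digit; then one or more of a word character (captured as 'tag'); then any character except [0m] (captured as 'id').
Matches: at [2:8] → 'Dv0O4,'.
`sub` substitutes '_' at each match site.

'%&_;.-'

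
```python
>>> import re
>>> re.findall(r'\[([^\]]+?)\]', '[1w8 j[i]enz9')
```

['1w8 j[i']

One capturing group, so `findall` returns just the captured substring from the one match — 1 in all.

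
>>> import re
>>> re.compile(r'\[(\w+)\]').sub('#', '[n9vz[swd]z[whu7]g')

'[n9vz#z#g'

Matches: at [5:10] → '[swd]'; at [11:17] → '[whu7]'.
Each match is replaced by '#'.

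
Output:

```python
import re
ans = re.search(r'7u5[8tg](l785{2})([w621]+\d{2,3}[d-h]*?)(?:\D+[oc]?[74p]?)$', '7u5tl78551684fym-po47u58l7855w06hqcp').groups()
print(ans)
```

('l7855', 'w06')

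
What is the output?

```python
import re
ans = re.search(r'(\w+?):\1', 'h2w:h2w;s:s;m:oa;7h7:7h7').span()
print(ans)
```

After group 1 captures some text, `\1` only succeeds where that same text appears again.
Unlike `match`, `search` isn't anchored — it looks for the pattern anywhere in the string.
The match spans [0:7] → 'h2w:h2w'.
Captured: group 1 = 'h2w'.

(0, 7)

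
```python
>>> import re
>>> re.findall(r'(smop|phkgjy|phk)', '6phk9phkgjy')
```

['phk', 'phkgjy']

Alternation isn't longest-match — the leftmost alternative that fits at this position is chosen.
Scanning left to right: at [1:4] match 'phk', group 1 = 'phk'; at [5:11] match 'phkgjy', group 1 = 'phkgjy'.
One capturing group, so `findall` returns just the captured substring from each match — 2 in all.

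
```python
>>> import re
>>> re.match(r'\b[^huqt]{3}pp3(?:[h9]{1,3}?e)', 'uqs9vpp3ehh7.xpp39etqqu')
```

The pattern matches a word boundary (`\b`, zero-width); then exactly 3 of any character except [huqt], then the literal 'pp3'; then 1 to 3 of one of [h9] (lazy), then the literal 'e' (non-capturing group).
`re.match` won't scan ahead — the pattern has to work from the very first character.
Here the pattern fails at index 0, so the call returns None.

None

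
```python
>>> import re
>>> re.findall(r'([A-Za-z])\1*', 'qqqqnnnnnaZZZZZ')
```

['q', 'n', 'a', 'Z']

After group 1 captures some text, `\1` only succeeds where that same text appears again.
Walking the string: at [0:4] match 'qqqq', group 1 = 'q'; at [4:9] match 'nnnnn', group 1 = 'n'; at [9:10] match 'a', group 1 = 'a'; at [10:15] match 'ZZZZZ', group 1 = 'Z'.
Because there's exactly one group, `findall` drops the full match and keeps group 1 from each hit.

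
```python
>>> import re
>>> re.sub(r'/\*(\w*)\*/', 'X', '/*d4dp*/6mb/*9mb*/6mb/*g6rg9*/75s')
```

`sub` substitutes 'X' at each match site.

'X6mbX6mbX75s'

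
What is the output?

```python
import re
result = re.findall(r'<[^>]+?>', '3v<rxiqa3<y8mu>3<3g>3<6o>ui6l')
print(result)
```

No capturing groups, so `findall` returns the 3 full match strings.

['<rxiqa3<y8mu>', '<3g>', '<6o>']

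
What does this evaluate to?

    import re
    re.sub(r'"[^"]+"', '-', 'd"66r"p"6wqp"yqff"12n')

'd-p-yqff"12n'

Matches: at [1:6] → '"66r"'; at [7:13] → '"6wqp"'.
Each match is replaced by '-'.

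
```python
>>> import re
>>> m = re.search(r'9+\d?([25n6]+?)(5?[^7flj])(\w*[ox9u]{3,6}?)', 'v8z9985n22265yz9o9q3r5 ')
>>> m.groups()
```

('5', 'n', '22265yz9o9')

The match spans [3:18] → '9985n22265yz9o9'.
Captured: group 1 = '5', group 2 = 'n', group 3 = '22265yz9o9'.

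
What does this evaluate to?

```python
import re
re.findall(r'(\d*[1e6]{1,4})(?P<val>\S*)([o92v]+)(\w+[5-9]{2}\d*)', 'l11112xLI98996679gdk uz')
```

`findall` packs the 4 group values into a tuple for every match.

[('1111', '2xLI989', '9', '6679')]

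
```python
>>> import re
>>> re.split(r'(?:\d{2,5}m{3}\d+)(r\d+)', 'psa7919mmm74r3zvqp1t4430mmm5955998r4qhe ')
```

`re.split` interleaves the captured-group text with the surrounding fragments.

['psa', 'r3', 'zvqp1t', 'r4', 'qhe ']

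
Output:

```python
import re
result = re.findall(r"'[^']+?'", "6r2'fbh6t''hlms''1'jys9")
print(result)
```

["'fbh6t'", "'hlms'", "'1'"]

Walking the string: at [3:10] → "'fbh6t'"; at [10:16] → "'hlms'"; at [16:19] → "'1'".
`findall` yields the raw match text (3 of them) because the pattern has no groups.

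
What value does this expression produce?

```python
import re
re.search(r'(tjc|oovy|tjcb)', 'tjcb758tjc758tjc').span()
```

`|` is ordered: at each position the engine commits to the first alternative that works.
`search` walks the string left to right and returns the first match it finds.
The match spans [0:3] → 'tjc'.
Captured: group 1 = 'tjc'.

(0, 3)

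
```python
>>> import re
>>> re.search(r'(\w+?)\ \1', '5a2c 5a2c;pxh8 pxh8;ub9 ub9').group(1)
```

'5a2c'

`\1` has to match the exact text group 1 already captured.
`re.search` scans for the first position where the pattern succeeds.
The match spans [0:9] → '5a2c 5a2c'.
Captured: group 1 = '5a2c'.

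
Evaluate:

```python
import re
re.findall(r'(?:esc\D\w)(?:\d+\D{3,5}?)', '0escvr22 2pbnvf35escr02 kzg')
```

The pattern matches the literal 'esc', then a non-digit, then a word character (non-capturing group); then one or more of a digit, then 3 to 5 of a non-digit (lazy) (non-capturing group).
Because the quantifier is non-greedy, it stops expanding at the earliest point where the rest of the pattern can succeed.
Scanning left to right: at [17:26] → 'escr02 kz'.
With no groups in the pattern, `findall` gives back each whole match — 1 here.

['escr02 kz']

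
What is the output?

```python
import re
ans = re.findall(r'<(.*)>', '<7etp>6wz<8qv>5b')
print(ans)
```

['7etp>6wz<8qv']

`findall` collects group 1 from the one match (1 total).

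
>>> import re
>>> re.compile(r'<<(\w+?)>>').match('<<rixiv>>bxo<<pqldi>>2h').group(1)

The match spans [0:9] → '<<rixiv>>'.
Captured: group 1 = 'rixiv'.

'rixiv'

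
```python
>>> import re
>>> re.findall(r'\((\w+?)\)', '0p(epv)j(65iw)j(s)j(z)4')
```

['epv', '65iw', 's', 'z']

Scanning left to right: at [2:7] match '(epv)', group 1 = 'epv'; at [8:14] match '(65iw)', group 1 = '65iw'; at [15:18] match '(s)', group 1 = 's'; at [19:22] match '(z)', group 1 = 'z'.
One capturing group, so `findall` returns just the captured substring from each match — 4 in all.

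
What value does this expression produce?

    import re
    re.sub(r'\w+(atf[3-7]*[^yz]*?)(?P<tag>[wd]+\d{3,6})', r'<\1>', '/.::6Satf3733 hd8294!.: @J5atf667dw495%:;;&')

'/.::<atf3733 h>!.: @<atf667>%:;;&'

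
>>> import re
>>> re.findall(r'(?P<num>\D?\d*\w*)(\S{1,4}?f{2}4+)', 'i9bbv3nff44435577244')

The pattern matches optionally a non-digit, then zero or more of a digit, then zero or more of a word character (captured as 'num'); then 1 to 4 of a non-whitespace character (lazy), then exactly 2 of a literal 'f', then one or more of the literal '4' (captured).
Walking the string: at [0:12] match 'i9bbv3nff444', groups = ('i9bbv3', 'nff444').
2 groups means the one result is a tuple of 2 captured strings — 1 here.

[('i9bbv3', 'nff444')]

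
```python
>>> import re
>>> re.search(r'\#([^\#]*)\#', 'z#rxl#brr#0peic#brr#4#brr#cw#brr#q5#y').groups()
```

('rxl',)

Unlike `match`, `search` isn't anchored — it looks for the pattern anywhere in the string.
The match spans [1:6] → '#rxl#'.
Captured: group 1 = 'rxl'.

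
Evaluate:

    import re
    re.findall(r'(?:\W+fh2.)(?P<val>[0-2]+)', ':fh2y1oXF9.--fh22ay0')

['1']

One capturing group, so `findall` returns just the captured substring from the one match — 1 in all.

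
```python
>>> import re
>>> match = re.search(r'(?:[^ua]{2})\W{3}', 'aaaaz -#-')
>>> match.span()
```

The pattern matches exactly 2 of any character except [ua] (non-capturing group); then exactly 3 of a non-word character.
Unlike `match`, `search` isn't anchored — it looks for the pattern anywhere in the string.
The match spans [4:9] → 'z -#-'.

(4, 9)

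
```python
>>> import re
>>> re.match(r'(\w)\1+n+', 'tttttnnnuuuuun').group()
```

'tttttnnn'

The backreference `\1` re-matches whatever the first group consumed, character for character.
`re.match` won't scan ahead — the pattern has to work from the very first character.
The match spans [0:8] → 'tttttnnn'.
Captured: group 1 = 't'.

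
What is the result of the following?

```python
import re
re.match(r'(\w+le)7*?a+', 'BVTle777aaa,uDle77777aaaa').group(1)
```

The match spans [0:11] → 'BVTle777aaa'.
Captured: group 1 = 'BVTle'.

'BVTle'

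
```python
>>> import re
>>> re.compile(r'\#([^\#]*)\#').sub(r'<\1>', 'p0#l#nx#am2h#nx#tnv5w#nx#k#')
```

'p0<l>nx<am2h>nx<tnv5w>nx<k>'

Matches: at [2:5] → '#l#'; at [7:13] → '#am2h#'; at [15:22] → '#tnv5w#'; at [24:27] → '#k#'.
The replacement refers to a captured group, so each match is rewritten using its own captured text.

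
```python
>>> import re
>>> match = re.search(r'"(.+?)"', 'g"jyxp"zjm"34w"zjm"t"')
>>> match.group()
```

'"jyxp"'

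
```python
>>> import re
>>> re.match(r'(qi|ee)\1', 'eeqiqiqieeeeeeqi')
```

None

`match` is anchored at position 0; if the pattern doesn't fit there, it returns None.
Here the pattern fails at index 0, so the call returns None.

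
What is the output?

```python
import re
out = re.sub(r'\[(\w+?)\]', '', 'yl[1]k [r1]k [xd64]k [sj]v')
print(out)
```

Every occurrence is swapped for ''.

ylk k k v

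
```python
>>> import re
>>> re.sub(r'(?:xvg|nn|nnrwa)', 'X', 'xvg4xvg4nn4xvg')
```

`sub` substitutes 'X' at each match site.

'X4X4X4X'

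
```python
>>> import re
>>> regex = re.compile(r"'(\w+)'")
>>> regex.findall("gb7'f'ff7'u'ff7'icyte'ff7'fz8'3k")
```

Scanning left to right: at [3:6] match "'f'", group 1 = 'f'; at [9:12] match "'u'", group 1 = 'u'; at [15:22] match "'icyte'", group 1 = 'icyte'; at [25:30] match "'fz8'", group 1 = 'fz8'.
Because there's exactly one group, `findall` drops the full match and keeps group 1 from each hit.

['f', 'u', 'icyte', 'fz8']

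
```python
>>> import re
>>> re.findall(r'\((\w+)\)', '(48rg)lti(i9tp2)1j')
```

['48rg', 'i9tp2']

Walking the string: at [0:6] match '(48rg)', group 1 = '48rg'; at [9:16] match '(i9tp2)', group 1 = 'i9tp2'.
`findall` collects group 1 from each match (2 total).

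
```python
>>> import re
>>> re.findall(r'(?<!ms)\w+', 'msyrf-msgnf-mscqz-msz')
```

['msyrf', 'msgnf', 'mscqz', 'msz']

Because the assertion is negative and zero-width, positions next to the forbidden text are skipped.
Matches: at [0:5] → 'msyrf'; at [6:11] → 'msgnf'; at [12:17] → 'mscqz'; at [18:21] → 'msz'.
With no groups in the pattern, `findall` gives back each whole match — 4 here.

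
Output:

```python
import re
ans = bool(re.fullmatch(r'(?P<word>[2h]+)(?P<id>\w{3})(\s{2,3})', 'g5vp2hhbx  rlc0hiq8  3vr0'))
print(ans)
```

For `fullmatch`, every character of the input must be accounted for by the pattern.
Here the string isn't matched end-to-end, so the call returns None, and `bool(None)` is False.

False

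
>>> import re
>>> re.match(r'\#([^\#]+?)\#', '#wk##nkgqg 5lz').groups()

The match spans [0:4] → '#wk#'.
Captured: group 1 = 'wk'.

('wk',)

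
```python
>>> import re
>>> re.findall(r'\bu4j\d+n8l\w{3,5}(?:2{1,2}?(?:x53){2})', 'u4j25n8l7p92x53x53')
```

['u4j25n8l7p92x53x53']

Pattern: a word boundary (`\b`, zero-width); then the literal 'u4j', then one or more of a digit, then a literal 'n'; then the literal '8l', then 3 to 5 of a word character; then 1 to 2 of the literal '2' (lazy), then the literal 'x53' repeated 2 times (non-capturing group).
Scanning left to right: at [0:18] → 'u4j25n8l7p92x53x53'.
With no groups in the pattern, `findall` gives back each whole match — 1 here.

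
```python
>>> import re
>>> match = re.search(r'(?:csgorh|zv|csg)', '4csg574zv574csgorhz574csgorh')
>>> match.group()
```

'csg'

`re.search` tries every starting position until one works.
The match spans [1:4] → 'csg'.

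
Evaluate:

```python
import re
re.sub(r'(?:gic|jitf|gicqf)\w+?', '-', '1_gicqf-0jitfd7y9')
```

'1_-f-0-7y9'

Every occurrence is swapped for '-'.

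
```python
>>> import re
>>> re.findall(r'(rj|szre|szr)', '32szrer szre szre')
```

['szre', 'szre', 'szre']

The regex engine tests alternatives in the order written; an earlier branch that matches wins even if a later one would match more.
Walking the string: at [2:6] match 'szre', group 1 = 'szre'; at [8:12] match 'szre', group 1 = 'szre'; at [13:17] match 'szre', group 1 = 'szre'.
With a single group, `findall` returns only what that group captured — 3 items.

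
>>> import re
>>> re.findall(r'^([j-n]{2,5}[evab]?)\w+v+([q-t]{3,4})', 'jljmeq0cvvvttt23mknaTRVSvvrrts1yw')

[('jljme', 'rrts')]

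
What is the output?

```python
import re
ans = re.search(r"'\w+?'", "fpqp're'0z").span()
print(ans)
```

(4, 8)

The match spans [4:8] → "'re'".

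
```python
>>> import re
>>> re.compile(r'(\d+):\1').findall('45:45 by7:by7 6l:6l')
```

After group 1 captures some text, `\1` only succeeds where that same text appears again.
Matches: at [0:5] match '45:45', group 1 = '45'.
`findall` collects group 1 from the one match (1 total).

['45']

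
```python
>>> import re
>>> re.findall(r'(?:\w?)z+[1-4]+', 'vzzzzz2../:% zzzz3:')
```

['vzzzzz2', 'zzzz3']

The pattern matches optionally a word character (non-capturing group); then one or more of a literal 'z', then one or more of a character in [1-4].
Since nothing is captured, `findall` lists the 2 matched substrings directly.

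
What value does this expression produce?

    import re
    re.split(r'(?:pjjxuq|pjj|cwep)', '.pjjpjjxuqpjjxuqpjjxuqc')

`|` is ordered: at each position the engine commits to the first alternative that works.
Splitting on the pattern gives 5 pieces.

['.', '', '', '', 'c']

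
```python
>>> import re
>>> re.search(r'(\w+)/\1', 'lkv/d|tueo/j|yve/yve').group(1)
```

'yve'

A backreference is literal: `\1` must see the identical characters the first group matched.
`re.search` tries every starting position until one works.
The match spans [13:20] → 'yve/yve'.
Captured: group 1 = 'yve'.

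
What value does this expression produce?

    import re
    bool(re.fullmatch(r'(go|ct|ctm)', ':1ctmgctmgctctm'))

`fullmatch` succeeds only if the pattern covers the string from start to end.
Here there's no way to consume every character, so the call returns None, and `bool(None)` is False.

False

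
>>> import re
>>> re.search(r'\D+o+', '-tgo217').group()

The pattern matches one or more of a non-digit; then one or more of a literal 'o'.
Unlike `match`, `search` isn't anchored — it looks for the pattern anywhere in the string.
The match spans [0:4] → '-tgo'.

'-tgo'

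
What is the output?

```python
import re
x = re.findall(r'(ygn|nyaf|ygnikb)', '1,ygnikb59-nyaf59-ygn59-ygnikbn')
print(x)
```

['ygn', 'nyaf', 'ygn', 'ygn']

Branches in `(...|...)` are attempted left-to-right; the first branch that allows the whole pattern to succeed is taken.
Scanning left to right: at [2:5] match 'ygn', group 1 = 'ygn'; at [11:15] match 'nyaf', group 1 = 'nyaf'; at [18:21] match 'ygn', group 1 = 'ygn'; at [24:27] match 'ygn', group 1 = 'ygn'.
With a single group, `findall` returns only what that group captured — 4 items.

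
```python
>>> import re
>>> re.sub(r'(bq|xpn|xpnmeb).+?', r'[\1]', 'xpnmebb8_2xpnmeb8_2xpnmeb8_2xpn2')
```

'[xpn]ebb8_2[xpn]eb8_2[xpn]eb8_2[xpn]'

The regex engine tests alternatives in the order written; an earlier branch that matches wins even if a later one would match more.
`\1` in the replacement pulls in group 1's text for each match.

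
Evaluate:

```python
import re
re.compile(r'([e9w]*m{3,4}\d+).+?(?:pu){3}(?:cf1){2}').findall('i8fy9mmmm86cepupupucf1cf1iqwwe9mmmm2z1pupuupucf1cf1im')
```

['9mmmm86']

The pattern matches zero or more of one of [e9w], then 3 to 4 of the literal 'm', then one or more of a digit (captured); then one or more of any character (lazy), then the literal 'pu' repeated 3 times, then the literal 'cf1' repeated 2 times.
With a single group, `findall` returns only what that group captured — 1 item.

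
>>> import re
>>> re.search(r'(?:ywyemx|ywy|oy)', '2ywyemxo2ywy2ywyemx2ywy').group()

Alternation tries branches left to right and keeps the first one that lets the overall match succeed at that position.
`re.search` tries every starting position until one works.
The match spans [1:7] → 'ywyemx'.

'ywyemx'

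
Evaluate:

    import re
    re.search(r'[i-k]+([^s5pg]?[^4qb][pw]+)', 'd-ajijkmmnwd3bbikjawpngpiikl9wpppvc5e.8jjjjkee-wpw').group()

The match spans [15:21] → 'ikjawp'.

'ikjawp'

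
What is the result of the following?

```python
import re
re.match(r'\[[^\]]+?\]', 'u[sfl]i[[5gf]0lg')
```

`match` is anchored at position 0; if the pattern doesn't fit there, it returns None.
Here the string doesn't start with a match, so the call returns None.

None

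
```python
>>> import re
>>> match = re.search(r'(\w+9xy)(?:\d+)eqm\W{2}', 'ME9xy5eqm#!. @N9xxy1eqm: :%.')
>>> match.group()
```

'ME9xy5eqm#!'

Pattern: one or more of a word character, then the literal '9xy' (captured); then one or more of a digit (non-capturing group); then the literal 'eqm', then exactly 2 of a non-word character.
`re.search` scans for the first position where the pattern succeeds.
The match spans [0:11] → 'ME9xy5eqm#!'.
Captured: group 1 = 'ME9xy'.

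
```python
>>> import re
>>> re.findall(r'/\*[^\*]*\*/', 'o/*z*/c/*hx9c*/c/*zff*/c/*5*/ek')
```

Walking the string: at [1:6] → '/*z*/'; at [7:15] → '/*hx9c*/'; at [16:23] → '/*zff*/'; at [24:29] → '/*5*/'.
Since nothing is captured, `findall` lists the 4 matched substrings directly.

['/*z*/', '/*hx9c*/', '/*zff*/', '/*5*/']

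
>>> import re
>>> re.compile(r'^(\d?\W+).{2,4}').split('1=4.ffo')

Pattern: anchored at the start of the string; then optionally a digit, then one or more of a non-word character (captured); then 2 to 4 of any character.
Matches to split on: at [0:6] → '1=4.ff'.
The group in the pattern means `split` returns the separators' captures alongside the pieces.

['', '1=', 'o']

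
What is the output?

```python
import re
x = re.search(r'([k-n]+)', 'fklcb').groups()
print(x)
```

('kl',)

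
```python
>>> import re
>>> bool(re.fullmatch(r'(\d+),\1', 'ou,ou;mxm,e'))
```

False

`re.fullmatch` is like wrapping the pattern in `^…$` (in single-line mode).
Here there's no way to consume every character, so the call returns None, and `bool(None)` is False.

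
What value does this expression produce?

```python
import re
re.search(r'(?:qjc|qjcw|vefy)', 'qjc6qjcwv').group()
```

'qjc'

`search` walks the string left to right and returns the first match it finds.
The match spans [0:3] → 'qjc'.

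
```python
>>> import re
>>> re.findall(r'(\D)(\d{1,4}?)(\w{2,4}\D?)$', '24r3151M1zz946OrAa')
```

[('z', '94', '6OrAa')]

`findall` packs the 3 group values into a tuple for every match.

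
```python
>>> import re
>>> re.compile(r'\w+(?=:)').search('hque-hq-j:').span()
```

The positive lookaround only admits positions where the adjacent text matches; those characters stay outside the span.
`re.search` scans for the first position where the pattern succeeds.
The match spans [8:9] → 'j'.

(8, 9)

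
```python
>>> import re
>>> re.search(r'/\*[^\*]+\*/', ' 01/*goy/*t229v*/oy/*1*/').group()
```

'/*t229v*/'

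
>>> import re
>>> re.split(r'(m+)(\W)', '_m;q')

['_', 'm', ';', 'q']

With a capturing group present, the delimiter's captured portion is kept in the result list.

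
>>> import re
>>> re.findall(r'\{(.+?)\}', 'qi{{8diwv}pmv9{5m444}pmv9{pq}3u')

['{8diwv', '5m444', 'pq']

A non-greedy quantifier consumes as few characters as it can — just enough that the remainder of the pattern still matches from where it stops; whatever follows it matches normally.
Walking the string: at [2:10] match '{{8diwv}', group 1 = '{8diwv'; at [14:21] match '{5m444}', group 1 = '5m444'; at [25:29] match '{pq}', group 1 = 'pq'.
`findall` collects group 1 from each match (3 total).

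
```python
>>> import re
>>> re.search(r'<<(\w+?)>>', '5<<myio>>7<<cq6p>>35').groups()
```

('myio',)

`re.search` tries every starting position until one works.
The match spans [1:9] → '<<myio>>'.
Captured: group 1 = 'myio'.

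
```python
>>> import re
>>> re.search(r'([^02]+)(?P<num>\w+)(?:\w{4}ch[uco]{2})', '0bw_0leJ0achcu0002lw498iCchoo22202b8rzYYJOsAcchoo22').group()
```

'bw_0leJ0achcu0002lw498iCchoo22202b8rzYYJOsAcchoo'

This matches one or more of any character except [02] (captured); then one or more of a word character (captured as 'num'); then exactly 4 of a word character, then the literal 'ch', then exactly 2 of one of [uco] (non-capturing group).
The match spans [1:49] → 'bw_0leJ0achcu0002lw498iCchoo22202b8rzYYJOsAcchoo'.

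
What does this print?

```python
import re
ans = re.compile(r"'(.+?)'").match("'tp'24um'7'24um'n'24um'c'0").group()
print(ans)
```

'tp'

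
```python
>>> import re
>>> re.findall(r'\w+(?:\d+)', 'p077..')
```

['p077']

`findall` yields the raw match text (1 of them) because the pattern has no groups.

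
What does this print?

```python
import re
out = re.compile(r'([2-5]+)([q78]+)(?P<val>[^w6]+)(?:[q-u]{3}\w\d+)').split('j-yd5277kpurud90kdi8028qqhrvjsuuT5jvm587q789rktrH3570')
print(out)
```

This matches one or more of a character in [2-5] (captured); then one or more of one of [q78] (captured); then one or more of any character except [w6] (captured as 'val'); then exactly 3 of a character in [q-u], then a word character, then one or more of a digit (non-capturing group).
Matches to split on: at [4:34] → '5277kpurud90kdi8028qqhrvjsuuT5'.
`re.split` interleaves the captured-group text with the surrounding fragments.

['j-yd', '52', '77', 'kpurud90kdi8028qqhrvj', 'jvm587q789rktrH3570']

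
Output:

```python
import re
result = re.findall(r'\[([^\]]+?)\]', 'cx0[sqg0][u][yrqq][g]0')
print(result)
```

['sqg0', 'u', 'yrqq', 'g']

One capturing group, so `findall` returns just the captured substring from each match — 4 in all.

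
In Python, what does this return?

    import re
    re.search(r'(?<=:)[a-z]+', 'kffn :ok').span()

Because the assertion is zero-width, the text it checks is not consumed and won't appear in the result.
Unlike `match`, `search` isn't anchored — it looks for the pattern anywhere in the string.
The match spans [6:8] → 'ok'.

(6, 8)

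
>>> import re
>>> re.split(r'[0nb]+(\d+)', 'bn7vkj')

['', '7', 'vkj']

The pattern matches one or more of one of [0nb]; then one or more of a digit (captured).
Matches to split on: at [0:3] → 'bn7'.
`re.split` interleaves the captured-group text with the surrounding fragments.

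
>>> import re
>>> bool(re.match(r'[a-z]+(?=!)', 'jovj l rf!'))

The positive lookaround only admits positions where the adjacent text matches; those characters stay outside the span.
With `match`, the pattern is implicitly anchored at the beginning.
Here position 0 doesn't satisfy it, so the call returns None, and `bool(None)` is False.

False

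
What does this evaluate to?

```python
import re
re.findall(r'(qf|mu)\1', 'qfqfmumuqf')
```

['qf', 'mu']

`\1` is not a pattern — it's the concrete string captured by group 1, re-applied verbatim.
Matches: at [0:4] match 'qfqf', group 1 = 'qf'; at [4:8] match 'mumu', group 1 = 'mu'.
One capturing group, so `findall` returns just the captured substring from each match — 2 in all.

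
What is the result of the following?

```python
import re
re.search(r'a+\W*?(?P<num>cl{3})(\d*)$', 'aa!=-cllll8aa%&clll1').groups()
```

The pattern matches one or more of the literal 'a', then zero or more of a non-word character (lazy); then the literal 'c', then exactly 3 of the literal 'l' (captured as 'num'); then zero or more of a digit (captured); then anchored at the end.
`re.search` scans for the first position where the pattern succeeds.
The match spans [11:20] → 'aa%&clll1'.
Captured: group 1 = 'clll', group 2 = '1'.

('clll', '1')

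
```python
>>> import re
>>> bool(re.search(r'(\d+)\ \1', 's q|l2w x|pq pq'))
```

`\1` has to match the exact text group 1 already captured.
`re.search` scans for the first position where the pattern succeeds.
Here the pattern never matches, so the call returns None, and `bool(None)` is False.

False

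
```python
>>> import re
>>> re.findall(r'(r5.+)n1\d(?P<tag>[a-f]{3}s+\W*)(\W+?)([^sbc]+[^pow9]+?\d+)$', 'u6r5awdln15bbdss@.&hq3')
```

This matches the literal 'r5', then one or more of any character (captured); then the literal 'n1', then a digit; then exactly 3 of a character in [a-f], then one or more of the literal 's', then zero or more of a non-word character (captured as 'tag'); then one or more of a non-word character (lazy) (captured); then one or more of any character except [sbc], then one or more of any character except [pow9] (lazy), then one or more of a digit (captured); then anchored at the end.
Walking the string: at [2:22] match 'r5awdln15bbdss@.&hq3', groups = ('r5awdl', 'bbdss@.', '&', 'hq3').
Multiple groups make `findall` return tuples — one 4-tuple for the one match.

[('r5awdl', 'bbdss@.', '&', 'hq3')]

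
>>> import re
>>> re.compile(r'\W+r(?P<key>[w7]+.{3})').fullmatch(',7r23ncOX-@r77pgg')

None

For `fullmatch`, every character of the input must be accounted for by the pattern.
Here there's no way to consume every character, so the call returns None.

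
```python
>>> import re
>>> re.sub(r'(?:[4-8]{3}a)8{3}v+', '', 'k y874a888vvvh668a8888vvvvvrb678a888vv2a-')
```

'k yh668a8888vvvvvrb2a-'

`sub` substitutes '' at each match site.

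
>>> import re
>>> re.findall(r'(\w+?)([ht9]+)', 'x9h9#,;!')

A non-greedy quantifier consumes as few characters as it can — just enough that the remainder of the pattern still matches from where it stops; whatever follows it matches normally.
Multiple groups make `findall` return tuples — one 2-tuple for the one match.

[('x', '9h9')]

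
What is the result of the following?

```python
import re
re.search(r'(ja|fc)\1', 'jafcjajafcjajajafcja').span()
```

(4, 8)

`\1` is not a pattern — it's the concrete string captured by group 1, re-applied verbatim.
`re.search` tries every starting position until one works.
The match spans [4:8] → 'jaja'.
Captured: group 1 = 'ja'.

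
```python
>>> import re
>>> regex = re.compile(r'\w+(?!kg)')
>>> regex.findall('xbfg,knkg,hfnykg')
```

Because the assertion is negative and zero-width, positions next to the forbidden text are skipped.
Walking the string: at [0:4] → 'xbfg'; at [5:9] → 'knkg'; at [10:16] → 'hfnykg'.
With no groups in the pattern, `findall` gives back each whole match — 3 here.

['xbfg', 'knkg', 'hfnykg']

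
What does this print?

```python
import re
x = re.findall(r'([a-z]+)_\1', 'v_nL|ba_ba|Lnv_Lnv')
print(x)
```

['ba']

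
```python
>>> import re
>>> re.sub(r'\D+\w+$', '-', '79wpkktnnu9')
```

'79-'

This matches one or more of a non-digit; then one or more of a word character; then anchored at the end.
Matches: at [2:11] → 'wpkktnnu9'.
Every occurrence is swapped for '-'.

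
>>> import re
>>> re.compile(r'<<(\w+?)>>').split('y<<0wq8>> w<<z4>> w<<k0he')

['y', '0wq8', ' w', 'z4', ' w<<k0he']

The group in the pattern means `split` returns the separators' captures alongside the pieces.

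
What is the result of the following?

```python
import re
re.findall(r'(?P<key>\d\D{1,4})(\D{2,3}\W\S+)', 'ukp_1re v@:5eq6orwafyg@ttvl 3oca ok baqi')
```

[('1re ', 'v@:5eq6orwafyg@ttvl'), ('3oca ', 'ok baqi')]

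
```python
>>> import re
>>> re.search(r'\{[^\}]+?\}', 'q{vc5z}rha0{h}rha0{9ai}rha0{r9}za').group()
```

'{vc5z}'

The match spans [1:7] → '{vc5z}'.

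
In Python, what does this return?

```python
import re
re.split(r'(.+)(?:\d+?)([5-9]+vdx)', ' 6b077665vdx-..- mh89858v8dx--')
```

['', ' 6b0776', '5vdx', '-..- mh89858v8dx--']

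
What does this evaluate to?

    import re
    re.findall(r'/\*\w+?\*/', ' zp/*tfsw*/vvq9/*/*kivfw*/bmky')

['/*tfsw*/', '/*kivfw*/']

Matches: at [3:11] → '/*tfsw*/'; at [17:26] → '/*kivfw*/'.
Since nothing is captured, `findall` lists the 2 matched substrings directly.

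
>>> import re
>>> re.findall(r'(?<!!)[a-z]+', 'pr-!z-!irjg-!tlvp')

Because the assertion is negative and zero-width, positions next to the forbidden text are skipped.
No capturing groups, so `findall` returns the 3 full match strings.

['pr', 'rjg', 'lvp']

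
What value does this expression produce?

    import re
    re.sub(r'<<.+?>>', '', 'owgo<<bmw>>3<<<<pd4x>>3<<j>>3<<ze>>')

'owgo333'

Because the quantifier is non-greedy, it stops expanding at the earliest point where the rest of the pattern can succeed.
Matches: at [4:11] → '<<bmw>>'; at [12:22] → '<<<<pd4x>>'; at [23:28] → '<<j>>'; at [29:35] → '<<ze>>'.
`sub` substitutes '' at each match site.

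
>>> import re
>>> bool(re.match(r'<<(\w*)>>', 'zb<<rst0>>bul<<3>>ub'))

False

`match` is anchored at position 0; if the pattern doesn't fit there, it returns None.
Here position 0 doesn't satisfy it, so the call returns None, and `bool(None)` is False.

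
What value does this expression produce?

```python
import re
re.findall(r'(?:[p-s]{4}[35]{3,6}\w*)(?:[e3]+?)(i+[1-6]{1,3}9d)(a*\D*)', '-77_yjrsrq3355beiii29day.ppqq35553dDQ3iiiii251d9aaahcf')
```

[('iii29d', 'ay.ppqq')]

Pattern: exactly 4 of a character in [p-s], then 3 to 6 of one of [35], then zero or more of a word character (non-capturing group); then one or more of one of [e3] (lazy) (non-capturing group); then one or more of the literal 'i', then 1 to 3 of a character in [1-6], then the literal '9d' (captured); then zero or more of the literal 'a', then zero or more of a non-digit (captured).
Multiple groups make `findall` return tuples — one 2-tuple for the one match.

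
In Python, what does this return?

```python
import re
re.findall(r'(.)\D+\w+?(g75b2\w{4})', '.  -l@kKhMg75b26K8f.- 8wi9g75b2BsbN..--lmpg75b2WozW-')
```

[('.', 'g75b26K8f'), ('.', 'g75b2BsbN'), ('.', 'g75b2WozW')]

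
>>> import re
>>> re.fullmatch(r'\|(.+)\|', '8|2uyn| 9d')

`fullmatch` succeeds only if the pattern covers the string from start to end.
Here the string isn't matched end-to-end, so the call returns None.

None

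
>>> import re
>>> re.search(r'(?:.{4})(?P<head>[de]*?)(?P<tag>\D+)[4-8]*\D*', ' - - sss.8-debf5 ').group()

' - - sss.8-debf'

The match spans [0:15] → ' - - sss.8-debf'.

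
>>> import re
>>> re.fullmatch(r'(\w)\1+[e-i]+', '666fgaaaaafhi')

None

`re.fullmatch` is like wrapping the pattern in `^…$` (in single-line mode).
Here there's no way to consume every character, so the call returns None.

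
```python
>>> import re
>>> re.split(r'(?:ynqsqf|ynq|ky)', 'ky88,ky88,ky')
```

Matches to split on: at [0:2] → 'ky'; at [5:7] → 'ky'; at [10:12] → 'ky'.
Each match becomes a cut point; 4 segments remain.

['', '88,', '88,', '']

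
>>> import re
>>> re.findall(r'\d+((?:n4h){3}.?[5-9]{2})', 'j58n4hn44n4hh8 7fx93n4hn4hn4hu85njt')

['n4hn4hn4hu85']

Because there's exactly one group, `findall` drops the full match and keeps group 1 from the one hit.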